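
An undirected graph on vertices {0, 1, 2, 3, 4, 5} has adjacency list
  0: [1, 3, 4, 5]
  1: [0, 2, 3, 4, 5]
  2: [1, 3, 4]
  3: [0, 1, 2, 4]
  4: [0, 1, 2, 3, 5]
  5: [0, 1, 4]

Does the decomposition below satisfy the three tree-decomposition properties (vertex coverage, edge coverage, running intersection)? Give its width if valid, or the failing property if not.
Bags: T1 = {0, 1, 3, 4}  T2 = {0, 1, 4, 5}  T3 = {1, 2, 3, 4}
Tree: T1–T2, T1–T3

Yes; width 3.

Checking the three conditions: (i) the bags cover all of {0, 1, 2, 3, 4, 5}; (ii) for each edge, some bag contains both endpoints; (iii) the bags containing any fixed vertex form a subtree. All hold, so the decomposition is valid with width 4 − 1 = 3.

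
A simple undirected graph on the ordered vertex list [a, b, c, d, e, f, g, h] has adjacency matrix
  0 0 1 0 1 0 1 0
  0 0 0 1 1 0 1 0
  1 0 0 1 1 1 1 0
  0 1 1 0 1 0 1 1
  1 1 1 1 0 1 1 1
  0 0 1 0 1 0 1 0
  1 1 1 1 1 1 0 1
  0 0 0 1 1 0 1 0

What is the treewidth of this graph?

3

A width-3 tree decomposition is:
Bags: B1 = {a, c, e, g}  B2 = {c, d, e, g}  B3 = {d, e, g, h}  B4 = {c, e, f, g}  B5 = {b, d, e, g}
Tree: B1–B2, B2–B3, B2–B4, B2–B5
The largest bag has 4 vertices, giving width 3; this decomposition certifies tw(G) ≤ 3. On the other hand G contains the 4-clique {d, e, g, h}. A clique must lie in a single bag of any decomposition, so no decomposition can have width below 3. Therefore the treewidth is 3.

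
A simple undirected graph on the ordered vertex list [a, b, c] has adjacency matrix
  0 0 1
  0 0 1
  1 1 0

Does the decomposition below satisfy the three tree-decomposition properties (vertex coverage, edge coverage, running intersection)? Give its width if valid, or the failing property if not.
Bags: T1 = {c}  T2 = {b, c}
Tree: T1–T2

A tree decomposition must satisfy three properties: every vertex lies in some bag; for every edge, both endpoints lie together in some bag; and for every vertex, the bags containing it form a connected subtree. Here vertex a appears in no bag, so the decomposition is invalid.

No — vertex a appears in no bag.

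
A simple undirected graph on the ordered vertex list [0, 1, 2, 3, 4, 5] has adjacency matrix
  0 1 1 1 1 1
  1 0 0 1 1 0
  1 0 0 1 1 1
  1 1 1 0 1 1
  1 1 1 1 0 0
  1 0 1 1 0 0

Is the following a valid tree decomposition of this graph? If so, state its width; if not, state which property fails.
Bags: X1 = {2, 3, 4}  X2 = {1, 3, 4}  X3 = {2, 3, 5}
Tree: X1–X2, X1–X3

No — vertex 0 appears in no bag.

A tree decomposition must satisfy three properties: every vertex lies in some bag; for every edge, both endpoints lie together in some bag; and for every vertex, the bags containing it form a connected subtree. Here vertex 0 appears in no bag, so the decomposition is invalid.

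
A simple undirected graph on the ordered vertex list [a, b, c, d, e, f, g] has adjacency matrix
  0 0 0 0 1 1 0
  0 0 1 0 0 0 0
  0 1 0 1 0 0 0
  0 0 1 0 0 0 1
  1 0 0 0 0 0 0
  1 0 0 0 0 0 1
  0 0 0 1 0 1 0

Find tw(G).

1

A width-1 tree decomposition is:
Bags: B1 = {b, c}  B2 = {c, d}  B3 = {d, g}  B4 = {f, g}  B5 = {a, f}  B6 = {a, e}
Tree: B1–B2, B2–B3, B3–B4, B4–B5, B5–B6
The largest bag has 2 vertices, giving width 1; this decomposition certifies tw(G) ≤ 1. Since G has at least one edge (e.g. b–c), it is not an edgeless graph, so tw(G) ≥ 1. Therefore the treewidth is 1.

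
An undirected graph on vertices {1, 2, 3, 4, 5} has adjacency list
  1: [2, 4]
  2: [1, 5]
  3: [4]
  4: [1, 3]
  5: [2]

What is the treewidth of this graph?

A width-1 tree decomposition is:
Bags: B1 = {2, 5}  B2 = {1, 2}  B3 = {1, 4}  B4 = {3, 4}
Tree: B1–B2, B2–B3, B3–B4
Every bag has size at most 2, so the width is 2 − 1 = 1 and tw(G) ≤ 1. Any graph with an edge has treewidth ≥ 1, and G has the edge 5–2. Hence tw(G) = 1 exactly.

1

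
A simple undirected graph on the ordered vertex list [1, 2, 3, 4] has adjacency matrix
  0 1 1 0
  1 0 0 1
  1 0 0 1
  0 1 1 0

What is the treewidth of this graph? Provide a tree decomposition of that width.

Treewidth 2.
One such decomposition:
Bags: B1 = {2, 3, 4}  B2 = {1, 2, 3}
Tree: B1–B2

Every bag has size at most 3, so the width is 3 − 1 = 2 and tw(G) ≤ 2. The edges 3–4–2–1–3 form a cycle, so G is not a tree and its treewidth is at least 2. Hence tw(G) = 2 exactly.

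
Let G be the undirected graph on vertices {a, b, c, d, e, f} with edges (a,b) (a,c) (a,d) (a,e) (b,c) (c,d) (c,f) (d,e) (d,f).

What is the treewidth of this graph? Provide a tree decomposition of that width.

Each bag holds 3 vertices, so the decomposition has width 2, which upper-bounds the treewidth. Conversely, {c, d, f} is a clique of size 3, and the vertices of any clique must share a bag in every tree decomposition; so some bag has ≥ 3 vertices and tw(G) ≥ 2. Combining the bounds, tw(G) = 2.

Treewidth 2.
Bags: B1 = {a, c, d}  B2 = {c, d, f}  B3 = {a, d, e}  B4 = {a, b, c}
Tree: B1–B2, B1–B3, B1–B4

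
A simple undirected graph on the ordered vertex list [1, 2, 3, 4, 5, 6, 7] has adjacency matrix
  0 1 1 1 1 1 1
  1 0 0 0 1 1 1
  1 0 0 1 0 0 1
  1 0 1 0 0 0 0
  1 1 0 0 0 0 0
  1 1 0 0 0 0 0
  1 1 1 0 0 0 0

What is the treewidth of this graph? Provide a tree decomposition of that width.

Treewidth 2.
One optimal decomposition is:
Bags: B1 = {1, 2, 6}  B2 = {1, 2, 7}  B3 = {1, 3, 7}  B4 = {1, 3, 4}  B5 = {1, 2, 5}
Tree: B1–B2, B2–B3, B3–B4, B1–B5

Every bag has size at most 3, so the width is 3 − 1 = 2 and tw(G) ≤ 2. On the other hand G contains the 3-clique {1, 2, 5}. A clique must lie in a single bag of any decomposition, so no decomposition can have width below 2. Therefore the treewidth is 2.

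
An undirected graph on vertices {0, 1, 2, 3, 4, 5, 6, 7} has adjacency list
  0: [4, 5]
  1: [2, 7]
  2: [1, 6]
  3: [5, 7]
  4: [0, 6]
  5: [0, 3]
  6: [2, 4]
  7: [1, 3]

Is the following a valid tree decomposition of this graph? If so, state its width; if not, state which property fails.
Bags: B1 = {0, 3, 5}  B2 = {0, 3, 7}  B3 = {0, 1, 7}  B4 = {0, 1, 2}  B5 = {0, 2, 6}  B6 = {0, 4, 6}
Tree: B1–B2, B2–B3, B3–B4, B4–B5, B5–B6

Every vertex of G appears in some bag (union = {0, 1, 2, 3, 4, 5, 6, 7}); every edge is covered by a bag; and for each vertex v the set of bags containing v is connected in the bag tree. The decomposition is therefore valid. The largest bag has 3 vertices, so the width is 2.

Yes; width 2.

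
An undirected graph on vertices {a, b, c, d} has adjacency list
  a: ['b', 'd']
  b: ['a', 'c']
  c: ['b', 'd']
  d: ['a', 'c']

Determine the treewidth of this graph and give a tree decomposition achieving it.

Treewidth 2.
Bags: B1 = {a, b, c}  B2 = {a, c, d}
Tree: B1–B2

Each bag holds 3 vertices, so the decomposition has width 2, which upper-bounds the treewidth. The edges c–b–a–d–c form a cycle, so G is not a tree and its treewidth is at least 2. Combining the bounds, tw(G) = 2.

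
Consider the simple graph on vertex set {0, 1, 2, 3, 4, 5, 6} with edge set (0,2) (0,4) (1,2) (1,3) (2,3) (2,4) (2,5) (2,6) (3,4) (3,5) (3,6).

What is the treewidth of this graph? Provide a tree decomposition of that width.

Treewidth 2.
One optimal decomposition is:
Bags: B1 = {2, 3, 4}  B2 = {1, 2, 3}  B3 = {2, 3, 5}  B4 = {2, 3, 6}  B5 = {0, 2, 4}
Tree: B1–B2, B2–B3, B3–B4, B1–B5

Each bag holds 3 vertices, so the decomposition has width 2, which upper-bounds the treewidth. Conversely, {0, 2, 4} is a clique of size 3, and the vertices of any clique must share a bag in every tree decomposition; so some bag has ≥ 3 vertices and tw(G) ≥ 2. Hence tw(G) = 2 exactly.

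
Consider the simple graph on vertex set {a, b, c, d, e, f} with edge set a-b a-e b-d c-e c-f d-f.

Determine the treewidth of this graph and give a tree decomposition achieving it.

Treewidth 2.
One such decomposition:
Bags: B1 = {c, e, f}  B2 = {a, e, f}  B3 = {a, b, f}  B4 = {b, d, f}
Tree: B1–B2, B2–B3, B3–B4

Each bag holds 3 vertices, so the decomposition has width 2, which upper-bounds the treewidth. For the lower bound, G contains the cycle f–c–e–a–b–d–f, so G is not a forest; only forests have treewidth ≤ 1, hence tw(G) ≥ 2. Hence tw(G) = 2 exactly.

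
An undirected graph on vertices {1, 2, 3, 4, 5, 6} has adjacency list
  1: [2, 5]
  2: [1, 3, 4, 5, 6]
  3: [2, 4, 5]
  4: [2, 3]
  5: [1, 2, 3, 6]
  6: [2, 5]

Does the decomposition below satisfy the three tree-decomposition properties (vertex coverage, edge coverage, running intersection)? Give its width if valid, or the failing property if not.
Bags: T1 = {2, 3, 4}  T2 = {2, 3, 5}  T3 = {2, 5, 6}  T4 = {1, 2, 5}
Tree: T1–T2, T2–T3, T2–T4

Yes; width 2.

Every vertex of G appears in some bag (union = {1, 2, 3, 4, 5, 6}); every edge is covered by a bag; and for each vertex v the set of bags containing v is connected in the bag tree. The decomposition is therefore valid. The largest bag has 3 vertices, so the width is 2.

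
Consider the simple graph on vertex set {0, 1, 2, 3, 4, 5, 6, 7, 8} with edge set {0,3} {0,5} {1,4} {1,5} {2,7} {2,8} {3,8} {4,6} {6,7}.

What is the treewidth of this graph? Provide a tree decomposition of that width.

Each bag holds 3 vertices, so the decomposition has width 2, which upper-bounds the treewidth. Since 7–6–4–1–5–0–3–8–2–7 is a cycle in G, G is not acyclic. Forests are exactly the graphs of treewidth ≤ 1, so tw(G) ≥ 2. Therefore the treewidth is 2.

Treewidth 2.
One optimal decomposition is:
Bags: B1 = {4, 6, 7}  B2 = {1, 4, 7}  B3 = {1, 5, 7}  B4 = {0, 5, 7}  B5 = {0, 3, 7}  B6 = {3, 7, 8}  B7 = {2, 7, 8}
Tree: B1–B2, B2–B3, B3–B4, B4–B5, B5–B6, B6–B7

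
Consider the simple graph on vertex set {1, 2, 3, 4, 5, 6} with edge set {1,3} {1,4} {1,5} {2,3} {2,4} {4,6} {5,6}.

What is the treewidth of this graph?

A width-2 tree decomposition is:
Bags: B1 = {4, 5, 6}  B2 = {1, 4, 5}  B3 = {1, 2, 4}  B4 = {1, 2, 3}
Tree: B1–B2, B2–B3, B3–B4
The largest bag has 3 vertices, giving width 2; this decomposition certifies tw(G) ≤ 2. The edges 6–5–1–4–6 form a cycle, so G is not a tree and its treewidth is at least 2. Hence tw(G) = 2 exactly.

2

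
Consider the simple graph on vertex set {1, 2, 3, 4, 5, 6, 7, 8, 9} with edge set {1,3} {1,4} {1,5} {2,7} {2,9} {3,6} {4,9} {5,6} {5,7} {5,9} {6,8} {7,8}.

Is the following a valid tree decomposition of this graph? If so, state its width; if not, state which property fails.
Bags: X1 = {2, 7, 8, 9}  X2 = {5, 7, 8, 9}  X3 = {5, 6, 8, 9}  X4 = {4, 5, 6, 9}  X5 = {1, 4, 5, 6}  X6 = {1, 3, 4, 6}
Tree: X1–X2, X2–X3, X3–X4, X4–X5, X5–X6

Yes; width 3.

Every vertex of G appears in some bag (union = {1, 2, 3, 4, 5, 6, 7, 8, 9}); every edge is covered by a bag; and for each vertex v the set of bags containing v is connected in the bag tree. The decomposition is therefore valid. The largest bag has 4 vertices, so the width is 3.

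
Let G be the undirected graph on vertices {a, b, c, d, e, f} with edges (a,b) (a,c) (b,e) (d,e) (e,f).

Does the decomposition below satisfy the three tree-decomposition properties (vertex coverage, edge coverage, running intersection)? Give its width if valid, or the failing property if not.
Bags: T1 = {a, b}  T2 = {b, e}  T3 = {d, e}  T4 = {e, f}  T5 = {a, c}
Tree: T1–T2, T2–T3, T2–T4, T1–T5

Yes; width 1.

Vertex coverage: the bags together contain {a, b, c, d, e, f}, the full vertex set. Edge coverage: each edge of G has both endpoints in at least one bag. Running intersection: for every vertex, the bags containing it form a connected subtree. All three properties hold, so this is a valid tree decomposition of width max|bag| − 1 = 1, and hence tw(G) ≤ 1.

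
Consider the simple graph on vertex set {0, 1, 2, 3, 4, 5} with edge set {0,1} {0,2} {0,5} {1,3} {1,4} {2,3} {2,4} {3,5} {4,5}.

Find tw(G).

A width-3 tree decomposition is:
Bags: B1 = {0, 3, 4, 5}  B2 = {0, 2, 3, 4}  B3 = {0, 1, 3, 4}
Tree: B1–B2, B2–B3
Every bag has size at most 4, so the width is 4 − 1 = 3 and tw(G) ≤ 3. For the lower bound: the 4 vertex sets {3,5}, {0,2}, {4}, {1} are disjoint, each induces a connected subgraph, and every pair is joined by at least one edge of G. Contracting each set to a single vertex therefore yields K_{4} as a minor, and since treewidth is minor-monotone, tw(G) ≥ tw(K_{4}) = 3. Hence tw(G) = 3 exactly.

3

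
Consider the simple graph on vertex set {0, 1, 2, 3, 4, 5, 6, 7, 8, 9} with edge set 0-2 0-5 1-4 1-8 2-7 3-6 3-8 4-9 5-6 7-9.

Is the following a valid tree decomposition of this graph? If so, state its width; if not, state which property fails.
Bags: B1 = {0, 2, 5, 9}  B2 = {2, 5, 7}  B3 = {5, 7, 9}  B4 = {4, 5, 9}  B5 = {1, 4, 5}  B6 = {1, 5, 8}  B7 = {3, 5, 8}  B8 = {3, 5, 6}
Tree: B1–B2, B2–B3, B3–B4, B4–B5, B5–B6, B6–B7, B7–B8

A tree decomposition must satisfy three properties: every vertex lies in some bag; for every edge, both endpoints lie together in some bag; and for every vertex, the bags containing it form a connected subtree. Here bags containing vertex 9 are not connected in the tree, so the decomposition is invalid.

No — bags containing vertex 9 are not connected in the tree.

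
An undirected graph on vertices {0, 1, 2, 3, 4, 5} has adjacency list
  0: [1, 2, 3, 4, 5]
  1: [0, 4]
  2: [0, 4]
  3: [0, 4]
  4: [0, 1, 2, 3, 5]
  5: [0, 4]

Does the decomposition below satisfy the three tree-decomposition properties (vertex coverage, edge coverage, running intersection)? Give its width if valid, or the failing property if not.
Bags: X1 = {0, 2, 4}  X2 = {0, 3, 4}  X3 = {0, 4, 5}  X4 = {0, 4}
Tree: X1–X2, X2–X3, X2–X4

A tree decomposition must satisfy three properties: every vertex lies in some bag; for every edge, both endpoints lie together in some bag; and for every vertex, the bags containing it form a connected subtree. Here vertex 1 appears in no bag, so the decomposition is invalid.

No — vertex 1 appears in no bag.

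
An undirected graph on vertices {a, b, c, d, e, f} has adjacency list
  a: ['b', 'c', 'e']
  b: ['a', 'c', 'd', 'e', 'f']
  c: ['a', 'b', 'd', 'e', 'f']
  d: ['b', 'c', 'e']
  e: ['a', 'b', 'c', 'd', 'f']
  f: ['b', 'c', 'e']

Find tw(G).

3

A width-3 tree decomposition is:
Bags: B1 = {b, c, d, e}  B2 = {b, c, e, f}  B3 = {a, b, c, e}
Tree: B1–B2, B1–B3
Every bag has size at most 4, so the width is 4 − 1 = 3 and tw(G) ≤ 3. On the other hand G contains the 4-clique {b, c, d, e}. A clique must lie in a single bag of any decomposition, so no decomposition can have width below 3. Combining the bounds, tw(G) = 3.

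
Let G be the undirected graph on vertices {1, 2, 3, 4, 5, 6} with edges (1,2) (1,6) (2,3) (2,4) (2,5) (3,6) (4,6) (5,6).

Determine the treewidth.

A width-2 tree decomposition is:
Bags: B1 = {1, 2, 6}  B2 = {2, 5, 6}  B3 = {2, 4, 6}  B4 = {2, 3, 6}
Tree: B1–B2, B2–B3, B3–B4
Every bag has size at most 3, so the width is 3 − 1 = 2 and tw(G) ≤ 2. Since 1–2–5–6–1 is a cycle in G, G is not acyclic. Forests are exactly the graphs of treewidth ≤ 1, so tw(G) ≥ 2. Therefore the treewidth is 2.

2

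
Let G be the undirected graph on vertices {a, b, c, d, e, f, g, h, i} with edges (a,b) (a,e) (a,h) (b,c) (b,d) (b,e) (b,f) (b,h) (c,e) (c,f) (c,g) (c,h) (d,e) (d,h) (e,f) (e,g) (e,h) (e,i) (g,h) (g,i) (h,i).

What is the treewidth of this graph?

A width-3 tree decomposition is:
Bags: B1 = {b, c, e, h}  B2 = {b, d, e, h}  B3 = {c, e, g, h}  B4 = {e, g, h, i}  B5 = {b, c, e, f}  B6 = {a, b, e, h}
Tree: B1–B2, B1–B3, B3–B4, B1–B5, B2–B6
Each bag holds 4 vertices, so the decomposition has width 3, which upper-bounds the treewidth. For the lower bound, the 4 vertices {c, e, g, h} are pairwise adjacent, and any tree decomposition puts a clique entirely inside one bag — forcing width ≥ 3. Hence tw(G) = 3 exactly.

3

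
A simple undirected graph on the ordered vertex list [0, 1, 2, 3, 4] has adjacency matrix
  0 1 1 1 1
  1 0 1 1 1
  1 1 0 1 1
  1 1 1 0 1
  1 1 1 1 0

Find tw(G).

4

A width-4 tree decomposition is:
Bags: B1 = {0, 1, 2, 3, 4}
Tree: (single bag)
A single bag containing all 5 vertices is trivially a valid decomposition of width 4. On the other hand G contains the 5-clique {0, 1, 2, 3, 4}. A clique must lie in a single bag of any decomposition, so no decomposition can have width below 4. Hence tw(G) = 4 exactly.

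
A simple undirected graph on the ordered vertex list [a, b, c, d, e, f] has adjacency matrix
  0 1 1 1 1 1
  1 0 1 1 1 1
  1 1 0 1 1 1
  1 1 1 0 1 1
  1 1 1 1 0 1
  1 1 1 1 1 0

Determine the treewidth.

A width-5 tree decomposition is:
Bags: B1 = {a, b, c, d, e, f}
Tree: (single bag)
A single bag containing all 6 vertices is trivially a valid decomposition of width 5. On the other hand G contains the 6-clique {a, b, c, d, e, f}. A clique must lie in a single bag of any decomposition, so no decomposition can have width below 5. The upper and lower bounds meet at 5, so that is the treewidth.

5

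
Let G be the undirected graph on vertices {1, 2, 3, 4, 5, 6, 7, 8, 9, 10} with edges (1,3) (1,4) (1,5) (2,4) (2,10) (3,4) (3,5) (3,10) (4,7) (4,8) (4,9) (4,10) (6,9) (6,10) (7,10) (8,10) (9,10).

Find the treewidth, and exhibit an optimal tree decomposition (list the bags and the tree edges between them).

Treewidth 2.
One optimal decomposition is:
Bags: B1 = {4, 9, 10}  B2 = {4, 8, 10}  B3 = {4, 7, 10}  B4 = {3, 4, 10}  B5 = {6, 9, 10}  B6 = {1, 3, 4}  B7 = {2, 4, 10}  B8 = {1, 3, 5}
Tree: B1–B2, B1–B3, B1–B4, B1–B5, B4–B6, B1–B7, B6–B8

Each bag holds 3 vertices, so the decomposition has width 2, which upper-bounds the treewidth. For the lower bound, the 3 vertices {1, 3, 4} are pairwise adjacent, and any tree decomposition puts a clique entirely inside one bag — forcing width ≥ 2. Hence tw(G) = 2 exactly.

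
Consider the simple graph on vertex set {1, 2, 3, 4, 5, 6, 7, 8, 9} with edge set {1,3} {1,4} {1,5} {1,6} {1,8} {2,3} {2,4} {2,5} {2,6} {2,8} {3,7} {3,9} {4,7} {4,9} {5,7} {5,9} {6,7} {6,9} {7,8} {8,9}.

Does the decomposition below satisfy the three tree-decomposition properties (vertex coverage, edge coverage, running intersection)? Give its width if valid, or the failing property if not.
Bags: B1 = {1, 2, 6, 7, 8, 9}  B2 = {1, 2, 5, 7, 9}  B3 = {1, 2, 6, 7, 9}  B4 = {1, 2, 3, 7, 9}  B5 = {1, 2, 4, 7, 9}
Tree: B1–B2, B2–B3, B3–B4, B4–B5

No — bags containing vertex 6 are not connected in the tree.

A tree decomposition must satisfy three properties: every vertex lies in some bag; for every edge, both endpoints lie together in some bag; and for every vertex, the bags containing it form a connected subtree. Here bags containing vertex 6 are not connected in the tree, so the decomposition is invalid.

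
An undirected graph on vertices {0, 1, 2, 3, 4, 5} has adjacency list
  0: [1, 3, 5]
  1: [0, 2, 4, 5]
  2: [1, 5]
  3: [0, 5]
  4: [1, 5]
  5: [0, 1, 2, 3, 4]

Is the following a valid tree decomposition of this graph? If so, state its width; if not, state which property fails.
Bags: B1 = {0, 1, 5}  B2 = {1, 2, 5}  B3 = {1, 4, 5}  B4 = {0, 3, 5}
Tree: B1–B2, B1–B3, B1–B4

Checking the three conditions: (i) the bags cover all of {0, 1, 2, 3, 4, 5}; (ii) for each edge, some bag contains both endpoints; (iii) the bags containing any fixed vertex form a subtree. All hold, so the decomposition is valid with width 3 − 1 = 2.

Yes; width 2.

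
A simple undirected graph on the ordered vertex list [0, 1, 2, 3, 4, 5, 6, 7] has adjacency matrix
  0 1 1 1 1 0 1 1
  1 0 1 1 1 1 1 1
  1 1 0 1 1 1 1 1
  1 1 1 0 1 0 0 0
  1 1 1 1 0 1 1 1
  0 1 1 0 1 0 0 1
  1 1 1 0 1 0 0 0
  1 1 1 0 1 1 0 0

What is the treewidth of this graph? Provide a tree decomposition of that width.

Treewidth 4.
One such decomposition:
Bags: B1 = {0, 1, 2, 3, 4}  B2 = {0, 1, 2, 4, 6}  B3 = {0, 1, 2, 4, 7}  B4 = {1, 2, 4, 5, 7}
Tree: B1–B2, B1–B3, B3–B4

The largest bag has 5 vertices, giving width 4; this decomposition certifies tw(G) ≤ 4. Conversely, {0, 1, 2, 3, 4} is a clique of size 5, and the vertices of any clique must share a bag in every tree decomposition; so some bag has ≥ 5 vertices and tw(G) ≥ 4. Therefore the treewidth is 4.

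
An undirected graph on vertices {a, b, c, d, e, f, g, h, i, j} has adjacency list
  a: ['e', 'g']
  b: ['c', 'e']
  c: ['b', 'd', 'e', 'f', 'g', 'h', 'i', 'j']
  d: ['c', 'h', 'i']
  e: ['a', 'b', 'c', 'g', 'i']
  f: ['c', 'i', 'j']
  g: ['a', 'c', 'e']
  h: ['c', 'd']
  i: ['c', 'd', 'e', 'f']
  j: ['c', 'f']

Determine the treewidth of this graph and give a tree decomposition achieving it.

Treewidth 2.
One such decomposition:
Bags: B1 = {b, c, e}  B2 = {c, e, g}  B3 = {c, e, i}  B4 = {c, f, i}  B5 = {c, d, i}  B6 = {c, d, h}  B7 = {a, e, g}  B8 = {c, f, j}
Tree: B1–B2, B1–B3, B3–B4, B3–B5, B5–B6, B2–B7, B4–B8

Each bag holds 3 vertices, so the decomposition has width 2, which upper-bounds the treewidth. On the other hand G contains the 3-clique {c, e, g}. A clique must lie in a single bag of any decomposition, so no decomposition can have width below 2. Combining the bounds, tw(G) = 2.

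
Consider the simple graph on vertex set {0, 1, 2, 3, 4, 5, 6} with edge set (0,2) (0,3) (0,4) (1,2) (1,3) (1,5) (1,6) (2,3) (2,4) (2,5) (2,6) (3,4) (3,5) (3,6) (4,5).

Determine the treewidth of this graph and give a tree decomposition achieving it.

Treewidth 3.
One optimal decomposition is:
Bags: B1 = {2, 3, 4, 5}  B2 = {1, 2, 3, 5}  B3 = {1, 2, 3, 6}  B4 = {0, 2, 3, 4}
Tree: B1–B2, B2–B3, B1–B4

Each bag holds 4 vertices, so the decomposition has width 3, which upper-bounds the treewidth. For the lower bound, the 4 vertices {0, 2, 3, 4} are pairwise adjacent, and any tree decomposition puts a clique entirely inside one bag — forcing width ≥ 3. Hence tw(G) = 3 exactly.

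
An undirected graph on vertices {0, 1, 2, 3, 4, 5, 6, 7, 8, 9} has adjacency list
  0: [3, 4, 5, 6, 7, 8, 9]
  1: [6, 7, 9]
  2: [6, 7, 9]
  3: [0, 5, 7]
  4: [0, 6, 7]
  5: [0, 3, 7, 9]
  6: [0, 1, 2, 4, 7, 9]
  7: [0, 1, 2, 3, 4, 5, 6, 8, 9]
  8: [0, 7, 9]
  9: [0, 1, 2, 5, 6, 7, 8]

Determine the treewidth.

A width-3 tree decomposition is:
Bags: B1 = {0, 6, 7, 9}  B2 = {0, 5, 7, 9}  B3 = {2, 6, 7, 9}  B4 = {1, 6, 7, 9}  B5 = {0, 4, 6, 7}  B6 = {0, 7, 8, 9}  B7 = {0, 3, 5, 7}
Tree: B1–B2, B1–B3, B1–B4, B1–B5, B1–B6, B2–B7
The largest bag has 4 vertices, giving width 3; this decomposition certifies tw(G) ≤ 3. Conversely, {0, 7, 8, 9} is a clique of size 4, and the vertices of any clique must share a bag in every tree decomposition; so some bag has ≥ 4 vertices and tw(G) ≥ 3. The upper and lower bounds meet at 3, so that is the treewidth.

3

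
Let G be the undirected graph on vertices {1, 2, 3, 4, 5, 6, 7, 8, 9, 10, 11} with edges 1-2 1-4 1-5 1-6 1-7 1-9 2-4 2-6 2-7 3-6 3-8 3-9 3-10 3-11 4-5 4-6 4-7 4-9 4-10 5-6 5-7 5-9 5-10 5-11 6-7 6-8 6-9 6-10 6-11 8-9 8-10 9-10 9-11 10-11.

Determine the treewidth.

A width-4 tree decomposition is:
Bags: B1 = {1, 4, 5, 6, 9}  B2 = {1, 4, 5, 6, 7}  B3 = {4, 5, 6, 9, 10}  B4 = {5, 6, 9, 10, 11}  B5 = {1, 2, 4, 6, 7}  B6 = {3, 6, 9, 10, 11}  B7 = {3, 6, 8, 9, 10}
Tree: B1–B2, B1–B3, B3–B4, B2–B5, B4–B6, B6–B7
Each bag holds 5 vertices, so the decomposition has width 4, which upper-bounds the treewidth. For the lower bound, the 5 vertices {1, 4, 5, 6, 9} are pairwise adjacent, and any tree decomposition puts a clique entirely inside one bag — forcing width ≥ 4. The upper and lower bounds meet at 4, so that is the treewidth.

4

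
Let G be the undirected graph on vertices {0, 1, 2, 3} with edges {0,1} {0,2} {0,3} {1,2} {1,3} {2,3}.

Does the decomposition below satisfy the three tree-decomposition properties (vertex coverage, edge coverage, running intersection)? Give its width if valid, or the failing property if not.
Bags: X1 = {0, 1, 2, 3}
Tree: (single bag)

Yes; width 3.

Checking the three conditions: (i) the bags cover all of {0, 1, 2, 3}; (ii) for each edge, some bag contains both endpoints; (iii) the bags containing any fixed vertex form a subtree. All hold, so the decomposition is valid with width 4 − 1 = 3.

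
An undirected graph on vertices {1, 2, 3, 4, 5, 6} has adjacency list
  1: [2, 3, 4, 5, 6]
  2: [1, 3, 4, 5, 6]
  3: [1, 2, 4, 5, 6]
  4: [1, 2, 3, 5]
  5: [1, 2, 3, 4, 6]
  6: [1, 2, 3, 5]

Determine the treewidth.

A width-4 tree decomposition is:
Bags: B1 = {1, 2, 3, 5, 6}  B2 = {1, 2, 3, 4, 5}
Tree: B1–B2
Each bag holds 5 vertices, so the decomposition has width 4, which upper-bounds the treewidth. On the other hand G contains the 5-clique {1, 2, 3, 4, 5}. A clique must lie in a single bag of any decomposition, so no decomposition can have width below 4. Therefore the treewidth is 4.

4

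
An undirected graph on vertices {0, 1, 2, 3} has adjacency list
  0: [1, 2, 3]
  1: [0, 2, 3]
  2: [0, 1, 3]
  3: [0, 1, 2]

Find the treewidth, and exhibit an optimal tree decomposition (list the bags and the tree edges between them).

A single bag containing all 4 vertices is trivially a valid decomposition of width 3. For the lower bound, the 4 vertices {0, 1, 2, 3} are pairwise adjacent, and any tree decomposition puts a clique entirely inside one bag — forcing width ≥ 3. Hence tw(G) = 3 exactly.

Treewidth 3.
Bags: B1 = {0, 1, 2, 3}
Tree: (single bag)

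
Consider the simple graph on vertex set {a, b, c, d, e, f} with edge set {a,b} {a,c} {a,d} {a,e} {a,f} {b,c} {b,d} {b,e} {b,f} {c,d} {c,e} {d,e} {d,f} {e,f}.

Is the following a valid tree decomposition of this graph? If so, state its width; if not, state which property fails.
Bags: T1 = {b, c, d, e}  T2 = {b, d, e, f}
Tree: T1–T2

No — vertex a appears in no bag.

A tree decomposition must satisfy three properties: every vertex lies in some bag; for every edge, both endpoints lie together in some bag; and for every vertex, the bags containing it form a connected subtree. Here vertex a appears in no bag, so the decomposition is invalid.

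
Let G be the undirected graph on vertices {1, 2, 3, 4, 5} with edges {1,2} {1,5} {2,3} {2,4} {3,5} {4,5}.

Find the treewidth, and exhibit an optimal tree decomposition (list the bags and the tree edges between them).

Treewidth 2.
Bags: B1 = {2, 3, 5}  B2 = {2, 4, 5}  B3 = {1, 2, 5}
Tree: B1–B2, B2–B3

Each bag holds 3 vertices, so the decomposition has width 2, which upper-bounds the treewidth. For the lower bound, G contains the cycle 3–2–4–5–3, so G is not a forest; only forests have treewidth ≤ 1, hence tw(G) ≥ 2. The upper and lower bounds meet at 2, so that is the treewidth.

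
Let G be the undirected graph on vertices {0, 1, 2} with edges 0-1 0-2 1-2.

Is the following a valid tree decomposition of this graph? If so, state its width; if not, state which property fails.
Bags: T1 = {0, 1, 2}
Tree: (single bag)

Yes; width 2.

Vertex coverage: the bags together contain {0, 1, 2}, the full vertex set. Edge coverage: each edge of G has both endpoints in at least one bag. Running intersection: for every vertex, the bags containing it form a connected subtree. All three properties hold, so this is a valid tree decomposition of width max|bag| − 1 = 2, and hence tw(G) ≤ 2.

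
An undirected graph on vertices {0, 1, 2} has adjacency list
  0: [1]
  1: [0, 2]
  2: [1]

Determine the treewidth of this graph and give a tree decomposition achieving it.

The largest bag has 2 vertices, giving width 1; this decomposition certifies tw(G) ≤ 1. Any graph with an edge has treewidth ≥ 1, and G has the edge 1–2. The upper and lower bounds meet at 1, so that is the treewidth.

Treewidth 1.
One such decomposition:
Bags: B1 = {1, 2}  B2 = {0, 1}
Tree: B1–B2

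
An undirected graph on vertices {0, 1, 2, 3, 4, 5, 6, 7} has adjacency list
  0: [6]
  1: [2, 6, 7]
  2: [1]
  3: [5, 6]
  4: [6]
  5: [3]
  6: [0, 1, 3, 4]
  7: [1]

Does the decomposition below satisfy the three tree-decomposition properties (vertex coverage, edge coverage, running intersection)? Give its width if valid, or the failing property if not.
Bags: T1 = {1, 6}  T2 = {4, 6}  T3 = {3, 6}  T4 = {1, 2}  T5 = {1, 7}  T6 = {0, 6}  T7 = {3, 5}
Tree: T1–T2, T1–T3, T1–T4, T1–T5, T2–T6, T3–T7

Vertex coverage: the bags together contain {0, 1, 2, 3, 4, 5, 6, 7}, the full vertex set. Edge coverage: each edge of G has both endpoints in at least one bag. Running intersection: for every vertex, the bags containing it form a connected subtree. All three properties hold, so this is a valid tree decomposition of width max|bag| − 1 = 1, and hence tw(G) ≤ 1.

Yes; width 1.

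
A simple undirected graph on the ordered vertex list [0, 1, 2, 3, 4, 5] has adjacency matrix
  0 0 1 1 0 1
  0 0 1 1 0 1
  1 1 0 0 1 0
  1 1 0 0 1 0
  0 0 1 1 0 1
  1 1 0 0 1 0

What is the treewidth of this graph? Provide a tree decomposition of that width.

Treewidth 3.
Bags: B1 = {0, 1, 4, 5}  B2 = {0, 1, 3, 4}  B3 = {0, 1, 2, 4}
Tree: B1–B2, B2–B3

Each bag holds 4 vertices, so the decomposition has width 3, which upper-bounds the treewidth. For the lower bound: the 4 vertex sets {1,5}, {3,4}, {0}, {2} are disjoint, each induces a connected subgraph, and every pair is joined by at least one edge of G. Contracting each set to a single vertex therefore yields K_{4} as a minor, and since treewidth is minor-monotone, tw(G) ≥ tw(K_{4}) = 3. Therefore the treewidth is 3.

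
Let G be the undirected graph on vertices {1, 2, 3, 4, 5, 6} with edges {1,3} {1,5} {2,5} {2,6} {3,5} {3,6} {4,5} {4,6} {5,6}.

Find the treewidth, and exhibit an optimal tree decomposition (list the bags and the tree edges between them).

Every bag has size at most 3, so the width is 3 − 1 = 2 and tw(G) ≤ 2. On the other hand G contains the 3-clique {1, 3, 5}. A clique must lie in a single bag of any decomposition, so no decomposition can have width below 2. The upper and lower bounds meet at 2, so that is the treewidth.

Treewidth 2.
One such decomposition:
Bags: B1 = {3, 5, 6}  B2 = {2, 5, 6}  B3 = {1, 3, 5}  B4 = {4, 5, 6}
Tree: B1–B2, B1–B3, B1–B4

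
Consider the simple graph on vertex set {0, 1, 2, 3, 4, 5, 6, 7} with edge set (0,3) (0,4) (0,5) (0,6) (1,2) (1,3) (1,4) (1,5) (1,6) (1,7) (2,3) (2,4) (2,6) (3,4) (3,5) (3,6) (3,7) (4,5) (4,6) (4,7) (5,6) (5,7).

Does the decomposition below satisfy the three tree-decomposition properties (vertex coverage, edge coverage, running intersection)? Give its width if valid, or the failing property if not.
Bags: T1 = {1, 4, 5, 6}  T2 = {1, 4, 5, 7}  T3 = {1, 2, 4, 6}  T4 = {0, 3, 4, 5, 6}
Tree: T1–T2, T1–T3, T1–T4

A tree decomposition must satisfy three properties: every vertex lies in some bag; for every edge, both endpoints lie together in some bag; and for every vertex, the bags containing it form a connected subtree. Here edge (3,1) lies in no bag, so the decomposition is invalid.

No — edge (3,1) lies in no bag.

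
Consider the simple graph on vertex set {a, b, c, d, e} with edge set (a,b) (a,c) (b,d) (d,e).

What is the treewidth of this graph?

1

A width-1 tree decomposition is:
Bags: B1 = {a, c}  B2 = {a, b}  B3 = {b, d}  B4 = {d, e}
Tree: B1–B2, B2–B3, B3–B4
The largest bag has 2 vertices, giving width 1; this decomposition certifies tw(G) ≤ 1. Since G has at least one edge (e.g. c–a), it is not an edgeless graph, so tw(G) ≥ 1. Hence tw(G) = 1 exactly.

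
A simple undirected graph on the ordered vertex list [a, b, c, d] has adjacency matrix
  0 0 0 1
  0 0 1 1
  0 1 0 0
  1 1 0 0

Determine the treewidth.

A width-1 tree decomposition is:
Bags: B1 = {b, d}  B2 = {b, c}  B3 = {a, d}
Tree: B1–B2, B1–B3
Every bag has size at most 2, so the width is 2 − 1 = 1 and tw(G) ≤ 1. G has an edge, so its treewidth is at least 1. Hence tw(G) = 1 exactly.

1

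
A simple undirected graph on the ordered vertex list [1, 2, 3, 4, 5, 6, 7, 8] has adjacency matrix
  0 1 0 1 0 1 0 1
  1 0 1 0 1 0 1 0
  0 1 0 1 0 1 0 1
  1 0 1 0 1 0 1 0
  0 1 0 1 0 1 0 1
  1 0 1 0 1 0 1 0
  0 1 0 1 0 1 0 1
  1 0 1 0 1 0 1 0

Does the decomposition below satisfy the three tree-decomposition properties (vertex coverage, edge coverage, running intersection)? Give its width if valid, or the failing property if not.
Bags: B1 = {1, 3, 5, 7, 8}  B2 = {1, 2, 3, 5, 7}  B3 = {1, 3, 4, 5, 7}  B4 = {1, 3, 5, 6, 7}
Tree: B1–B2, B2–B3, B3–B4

Yes; width 4.

Vertex coverage: the bags together contain {1, 2, 3, 4, 5, 6, 7, 8}, the full vertex set. Edge coverage: each edge of G has both endpoints in at least one bag. Running intersection: for every vertex, the bags containing it form a connected subtree. All three properties hold, so this is a valid tree decomposition of width max|bag| − 1 = 4, and hence tw(G) ≤ 4.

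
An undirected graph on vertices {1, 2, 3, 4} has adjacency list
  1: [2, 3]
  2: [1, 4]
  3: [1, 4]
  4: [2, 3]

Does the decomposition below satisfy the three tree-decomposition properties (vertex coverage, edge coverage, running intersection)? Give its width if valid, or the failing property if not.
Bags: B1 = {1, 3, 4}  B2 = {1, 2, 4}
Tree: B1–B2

Yes; width 2.

Every vertex of G appears in some bag (union = {1, 2, 3, 4}); every edge is covered by a bag; and for each vertex v the set of bags containing v is connected in the bag tree. The decomposition is therefore valid. The largest bag has 3 vertices, so the width is 2.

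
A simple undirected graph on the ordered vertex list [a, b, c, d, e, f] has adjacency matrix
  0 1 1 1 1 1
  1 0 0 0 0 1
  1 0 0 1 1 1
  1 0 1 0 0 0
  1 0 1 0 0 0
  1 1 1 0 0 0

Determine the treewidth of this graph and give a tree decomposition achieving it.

Treewidth 2.
One optimal decomposition is:
Bags: B1 = {a, c, f}  B2 = {a, c, e}  B3 = {a, c, d}  B4 = {a, b, f}
Tree: B1–B2, B1–B3, B1–B4

The largest bag has 3 vertices, giving width 2; this decomposition certifies tw(G) ≤ 2. For the lower bound, the 3 vertices {a, c, d} are pairwise adjacent, and any tree decomposition puts a clique entirely inside one bag — forcing width ≥ 2. The upper and lower bounds meet at 2, so that is the treewidth.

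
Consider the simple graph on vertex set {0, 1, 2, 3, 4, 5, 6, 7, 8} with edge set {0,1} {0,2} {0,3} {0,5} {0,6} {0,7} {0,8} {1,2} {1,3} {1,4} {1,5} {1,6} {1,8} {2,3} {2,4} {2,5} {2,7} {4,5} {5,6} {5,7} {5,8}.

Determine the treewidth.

3

A width-3 tree decomposition is:
Bags: B1 = {0, 2, 5, 7}  B2 = {0, 1, 2, 5}  B3 = {0, 1, 5, 6}  B4 = {0, 1, 5, 8}  B5 = {1, 2, 4, 5}  B6 = {0, 1, 2, 3}
Tree: B1–B2, B2–B3, B3–B4, B2–B5, B2–B6
Each bag holds 4 vertices, so the decomposition has width 3, which upper-bounds the treewidth. Conversely, {0, 1, 2, 3} is a clique of size 4, and the vertices of any clique must share a bag in every tree decomposition; so some bag has ≥ 4 vertices and tw(G) ≥ 3. The upper and lower bounds meet at 3, so that is the treewidth.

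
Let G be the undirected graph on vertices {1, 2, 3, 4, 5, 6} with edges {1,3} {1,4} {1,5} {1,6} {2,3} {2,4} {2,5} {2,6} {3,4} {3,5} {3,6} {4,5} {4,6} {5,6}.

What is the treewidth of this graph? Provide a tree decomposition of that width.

Treewidth 4.
Bags: B1 = {2, 3, 4, 5, 6}  B2 = {1, 3, 4, 5, 6}
Tree: B1–B2

Each bag holds 5 vertices, so the decomposition has width 4, which upper-bounds the treewidth. Conversely, {1, 3, 4, 5, 6} is a clique of size 5, and the vertices of any clique must share a bag in every tree decomposition; so some bag has ≥ 5 vertices and tw(G) ≥ 4. Hence tw(G) = 4 exactly.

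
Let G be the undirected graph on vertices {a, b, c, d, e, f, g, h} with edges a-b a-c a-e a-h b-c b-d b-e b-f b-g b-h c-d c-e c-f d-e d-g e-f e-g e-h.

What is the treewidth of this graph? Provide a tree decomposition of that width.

Every bag has size at most 4, so the width is 4 − 1 = 3 and tw(G) ≤ 3. Conversely, {b, d, e, g} is a clique of size 4, and the vertices of any clique must share a bag in every tree decomposition; so some bag has ≥ 4 vertices and tw(G) ≥ 3. Therefore the treewidth is 3.

Treewidth 3.
Bags: B1 = {b, c, d, e}  B2 = {a, b, c, e}  B3 = {a, b, e, h}  B4 = {b, c, e, f}  B5 = {b, d, e, g}
Tree: B1–B2, B2–B3, B2–B4, B1–B5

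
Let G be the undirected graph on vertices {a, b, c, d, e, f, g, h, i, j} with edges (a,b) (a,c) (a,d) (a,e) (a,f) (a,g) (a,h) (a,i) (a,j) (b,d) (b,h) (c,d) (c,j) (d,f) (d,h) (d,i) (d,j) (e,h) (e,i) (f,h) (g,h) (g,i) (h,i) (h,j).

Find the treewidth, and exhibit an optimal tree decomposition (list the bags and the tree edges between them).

Each bag holds 4 vertices, so the decomposition has width 3, which upper-bounds the treewidth. On the other hand G contains the 4-clique {a, d, h, j}. A clique must lie in a single bag of any decomposition, so no decomposition can have width below 3. Therefore the treewidth is 3.

Treewidth 3.
One such decomposition:
Bags: B1 = {a, d, f, h}  B2 = {a, d, h, j}  B3 = {a, c, d, j}  B4 = {a, b, d, h}  B5 = {a, d, h, i}  B6 = {a, e, h, i}  B7 = {a, g, h, i}
Tree: B1–B2, B2–B3, B2–B4, B2–B5, B5–B6, B5–B7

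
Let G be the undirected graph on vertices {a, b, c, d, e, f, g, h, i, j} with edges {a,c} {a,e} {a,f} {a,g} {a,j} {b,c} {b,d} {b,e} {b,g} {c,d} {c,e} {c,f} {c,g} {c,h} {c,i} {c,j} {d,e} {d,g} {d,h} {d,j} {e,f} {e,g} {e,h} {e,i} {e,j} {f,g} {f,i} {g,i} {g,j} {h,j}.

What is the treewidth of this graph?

A width-4 tree decomposition is:
Bags: B1 = {c, e, f, g, i}  B2 = {a, c, e, f, g}  B3 = {a, c, e, g, j}  B4 = {c, d, e, g, j}  B5 = {b, c, d, e, g}  B6 = {c, d, e, h, j}
Tree: B1–B2, B2–B3, B3–B4, B4–B5, B4–B6
The largest bag has 5 vertices, giving width 4; this decomposition certifies tw(G) ≤ 4. For the lower bound, the 5 vertices {c, d, e, g, j} are pairwise adjacent, and any tree decomposition puts a clique entirely inside one bag — forcing width ≥ 4. The upper and lower bounds meet at 4, so that is the treewidth.

4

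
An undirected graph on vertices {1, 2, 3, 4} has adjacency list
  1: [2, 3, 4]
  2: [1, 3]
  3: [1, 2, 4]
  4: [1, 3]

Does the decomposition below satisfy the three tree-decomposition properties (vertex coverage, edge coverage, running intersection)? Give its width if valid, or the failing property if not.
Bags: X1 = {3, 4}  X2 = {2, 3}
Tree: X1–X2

No — vertex 1 appears in no bag.

A tree decomposition must satisfy three properties: every vertex lies in some bag; for every edge, both endpoints lie together in some bag; and for every vertex, the bags containing it form a connected subtree. Here vertex 1 appears in no bag, so the decomposition is invalid.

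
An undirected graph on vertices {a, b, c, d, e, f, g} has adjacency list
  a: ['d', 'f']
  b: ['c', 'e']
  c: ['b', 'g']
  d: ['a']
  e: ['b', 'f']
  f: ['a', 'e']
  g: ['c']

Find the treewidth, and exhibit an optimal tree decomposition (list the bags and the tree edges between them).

The largest bag has 2 vertices, giving width 1; this decomposition certifies tw(G) ≤ 1. Any graph with an edge has treewidth ≥ 1, and G has the edge d–a. Therefore the treewidth is 1.

Treewidth 1.
One optimal decomposition is:
Bags: B1 = {a, d}  B2 = {a, f}  B3 = {e, f}  B4 = {b, e}  B5 = {b, c}  B6 = {c, g}
Tree: B1–B2, B2–B3, B3–B4, B4–B5, B5–B6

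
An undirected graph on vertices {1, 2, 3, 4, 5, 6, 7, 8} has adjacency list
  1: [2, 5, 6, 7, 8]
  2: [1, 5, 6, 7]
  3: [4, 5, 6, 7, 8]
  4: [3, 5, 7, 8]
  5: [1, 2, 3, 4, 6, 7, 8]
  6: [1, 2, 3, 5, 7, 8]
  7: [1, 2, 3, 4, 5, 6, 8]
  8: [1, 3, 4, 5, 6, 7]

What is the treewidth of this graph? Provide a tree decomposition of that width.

Treewidth 4.
One such decomposition:
Bags: B1 = {3, 5, 6, 7, 8}  B2 = {1, 5, 6, 7, 8}  B3 = {3, 4, 5, 7, 8}  B4 = {1, 2, 5, 6, 7}
Tree: B1–B2, B1–B3, B2–B4

Each bag holds 5 vertices, so the decomposition has width 4, which upper-bounds the treewidth. Conversely, {3, 4, 5, 7, 8} is a clique of size 5, and the vertices of any clique must share a bag in every tree decomposition; so some bag has ≥ 5 vertices and tw(G) ≥ 4. Combining the bounds, tw(G) = 4.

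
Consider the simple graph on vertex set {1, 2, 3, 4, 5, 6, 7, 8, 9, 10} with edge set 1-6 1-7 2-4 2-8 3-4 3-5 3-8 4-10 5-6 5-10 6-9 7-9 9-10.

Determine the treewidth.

A width-2 tree decomposition is:
Bags: B1 = {2, 4, 8}  B2 = {3, 4, 8}  B3 = {3, 4, 10}  B4 = {3, 5, 10}  B5 = {5, 9, 10}  B6 = {5, 6, 9}  B7 = {6, 7, 9}  B8 = {1, 6, 7}
Tree: B1–B2, B2–B3, B3–B4, B4–B5, B5–B6, B6–B7, B7–B8
Every bag has size at most 3, so the width is 3 − 1 = 2 and tw(G) ≤ 2. For the lower bound, G contains the cycle 2–8–3–4–2, so G is not a forest; only forests have treewidth ≤ 1, hence tw(G) ≥ 2. Therefore the treewidth is 2.

2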